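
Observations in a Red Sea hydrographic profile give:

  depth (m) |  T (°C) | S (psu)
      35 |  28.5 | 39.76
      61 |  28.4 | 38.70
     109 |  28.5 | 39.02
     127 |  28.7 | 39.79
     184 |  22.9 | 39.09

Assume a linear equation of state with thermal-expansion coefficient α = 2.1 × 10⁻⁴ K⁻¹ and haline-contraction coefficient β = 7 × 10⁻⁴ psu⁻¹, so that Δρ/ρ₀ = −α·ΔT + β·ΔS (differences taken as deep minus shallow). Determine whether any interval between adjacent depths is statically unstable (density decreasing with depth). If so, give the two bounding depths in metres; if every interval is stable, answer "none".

35–61 m

Evaluate Δρ/ρ₀ = −αΔT + βΔS across each adjacent pair:
  35–61 m: −αΔT+βΔS = −(2.1 × 10⁻⁴)(-0.1)+(7 × 10⁻⁴)(-1.06) = -7.2 × 10⁻⁴ → UNSTABLE
  61–109 m: −αΔT+βΔS = −(2.1 × 10⁻⁴)(+0.1)+(7 × 10⁻⁴)(+0.32) = 2.0 × 10⁻⁴ → stable
  109–127 m: −αΔT+βΔS = −(2.1 × 10⁻⁴)(+0.2)+(7 × 10⁻⁴)(+0.77) = 5.0 × 10⁻⁴ → stable
  127–184 m: −αΔT+βΔS = −(2.1 × 10⁻⁴)(-5.8)+(7 × 10⁻⁴)(-0.70) = 7.3 × 10⁻⁴ → stable
The 35–61 m interval has Δρ < 0: lighter water underlies denser water.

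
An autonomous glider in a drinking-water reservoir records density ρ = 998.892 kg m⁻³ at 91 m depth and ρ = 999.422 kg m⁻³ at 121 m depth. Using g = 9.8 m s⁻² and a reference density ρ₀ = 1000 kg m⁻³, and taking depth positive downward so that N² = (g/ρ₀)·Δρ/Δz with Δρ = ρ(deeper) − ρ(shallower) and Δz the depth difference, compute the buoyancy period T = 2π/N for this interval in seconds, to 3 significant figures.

Δρ = 999.422 − 998.892 = 0.530 kg m⁻³ over Δz = 121 − 91 = 30 m.
N² = (9.8/1000) × (0.530/30) = 1.7313 × 10⁻⁴ s⁻².
N = √(1.7313 × 10⁻⁴) = 0.013158 rad s⁻¹, so T = 2π/N = 477.52 s ≈ 478 s.

478 s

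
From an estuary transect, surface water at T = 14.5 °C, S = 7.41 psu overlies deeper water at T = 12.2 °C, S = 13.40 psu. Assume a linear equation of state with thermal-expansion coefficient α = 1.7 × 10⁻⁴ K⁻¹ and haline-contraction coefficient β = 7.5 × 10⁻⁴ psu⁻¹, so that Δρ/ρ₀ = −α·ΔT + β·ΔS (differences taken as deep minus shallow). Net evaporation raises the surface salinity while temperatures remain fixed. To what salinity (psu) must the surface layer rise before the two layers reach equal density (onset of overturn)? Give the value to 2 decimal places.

13.92 psu

Neutral buoyancy requires −α(T_deep − T_surf) + β(S_deep − S_surf′) = 0.
S_surf′ = S_deep − (α/β)·ΔT = 13.40 − (1.7 × 10⁻⁴/7.5 × 10⁻⁴)·(-2.3) = 13.9213 psu.
Increase required: 13.9213 − 7.41 = 6.5113 psu.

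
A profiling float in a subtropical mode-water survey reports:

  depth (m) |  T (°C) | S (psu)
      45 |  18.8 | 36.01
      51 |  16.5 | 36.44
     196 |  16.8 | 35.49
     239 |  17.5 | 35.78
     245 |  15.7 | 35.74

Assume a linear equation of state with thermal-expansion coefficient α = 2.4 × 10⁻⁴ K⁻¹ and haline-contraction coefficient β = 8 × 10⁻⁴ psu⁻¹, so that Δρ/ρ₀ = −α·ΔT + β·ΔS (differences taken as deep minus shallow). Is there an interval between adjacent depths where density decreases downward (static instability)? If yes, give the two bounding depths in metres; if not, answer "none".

Evaluate Δρ/ρ₀ = −αΔT + βΔS across each adjacent pair:
  45–51 m: −αΔT+βΔS = −(2.4 × 10⁻⁴)(-2.3)+(8 × 10⁻⁴)(+0.43) = 9.0 × 10⁻⁴ → stable
  51–196 m: −αΔT+βΔS = −(2.4 × 10⁻⁴)(+0.3)+(8 × 10⁻⁴)(-0.95) = -8.3 × 10⁻⁴ → UNSTABLE
  196–239 m: −αΔT+βΔS = −(2.4 × 10⁻⁴)(+0.7)+(8 × 10⁻⁴)(+0.29) = 6.4 × 10⁻⁵ → stable
  239–245 m: −αΔT+βΔS = −(2.4 × 10⁻⁴)(-1.8)+(8 × 10⁻⁴)(-0.04) = 4.0 × 10⁻⁴ → stable
The 51–196 m interval has Δρ < 0: lighter water underlies denser water.

51–196 m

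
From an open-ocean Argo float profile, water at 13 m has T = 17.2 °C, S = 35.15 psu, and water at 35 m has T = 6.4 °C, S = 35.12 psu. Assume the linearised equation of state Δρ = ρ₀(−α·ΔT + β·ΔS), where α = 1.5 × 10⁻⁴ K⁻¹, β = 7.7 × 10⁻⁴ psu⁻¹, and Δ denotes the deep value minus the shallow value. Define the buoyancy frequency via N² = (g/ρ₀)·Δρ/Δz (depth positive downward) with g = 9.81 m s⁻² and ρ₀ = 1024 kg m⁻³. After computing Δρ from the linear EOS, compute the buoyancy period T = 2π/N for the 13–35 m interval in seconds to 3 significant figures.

235 s

ΔT = -10.8 K, ΔS = -0.03 psu (deep − shallow).
Δρ/ρ₀ = −αΔT + βΔS = 1.62 × 10⁻³ − 2.31 × 10⁻⁵ = 1.5969 × 10⁻³, so Δρ ≈ 1.635 kg m⁻³.
N² = (g/ρ₀)·Δρ/Δz = g·(Δρ/ρ₀)/Δz = 9.81 × 1.5969 × 10⁻³ / 22 = 7.1207 × 10⁻⁴ s⁻².
N = √(7.1207 × 10⁻⁴) = 0.026685 rad s⁻¹ → T = 2π/N = 235.46 s ≈ 235 s.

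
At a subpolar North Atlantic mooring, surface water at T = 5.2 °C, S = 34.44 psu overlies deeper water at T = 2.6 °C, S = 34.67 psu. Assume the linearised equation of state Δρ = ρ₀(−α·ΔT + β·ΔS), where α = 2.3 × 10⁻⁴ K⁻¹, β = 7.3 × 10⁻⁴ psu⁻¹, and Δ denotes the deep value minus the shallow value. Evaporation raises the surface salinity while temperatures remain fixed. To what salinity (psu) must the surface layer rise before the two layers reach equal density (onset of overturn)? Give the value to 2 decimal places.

Neutral buoyancy requires −α(T_deep − T_surf) + β(S_deep − S_surf′) = 0.
S_surf′ = S_deep − (α/β)·ΔT = 34.67 − (2.3 × 10⁻⁴/7.3 × 10⁻⁴)·(-2.6) = 35.4892 psu.
Increase required: 35.4892 − 34.44 = 1.0492 psu.

35.49 psu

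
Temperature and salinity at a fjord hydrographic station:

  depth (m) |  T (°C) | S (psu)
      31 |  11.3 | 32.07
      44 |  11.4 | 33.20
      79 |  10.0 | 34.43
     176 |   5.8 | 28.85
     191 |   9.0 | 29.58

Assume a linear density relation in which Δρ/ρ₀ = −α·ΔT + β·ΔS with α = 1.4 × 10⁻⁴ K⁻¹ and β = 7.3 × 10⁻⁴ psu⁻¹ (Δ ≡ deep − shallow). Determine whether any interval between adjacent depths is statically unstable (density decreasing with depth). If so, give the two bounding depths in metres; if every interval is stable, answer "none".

Evaluate Δρ/ρ₀ = −αΔT + βΔS across each adjacent pair:
  31–44 m: −αΔT+βΔS = −(1.4 × 10⁻⁴)(+0.1)+(7.3 × 10⁻⁴)(+1.13) = 8.1 × 10⁻⁴ → stable
  44–79 m: −αΔT+βΔS = −(1.4 × 10⁻⁴)(-1.4)+(7.3 × 10⁻⁴)(+1.23) = 1.1 × 10⁻³ → stable
  79–176 m: −αΔT+βΔS = −(1.4 × 10⁻⁴)(-4.2)+(7.3 × 10⁻⁴)(-5.58) = -3.5 × 10⁻³ → UNSTABLE
  176–191 m: −αΔT+βΔS = −(1.4 × 10⁻⁴)(+3.2)+(7.3 × 10⁻⁴)(+0.73) = 8.5 × 10⁻⁵ → stable
The 79–176 m interval has Δρ < 0: lighter water underlies denser water.

79–176 m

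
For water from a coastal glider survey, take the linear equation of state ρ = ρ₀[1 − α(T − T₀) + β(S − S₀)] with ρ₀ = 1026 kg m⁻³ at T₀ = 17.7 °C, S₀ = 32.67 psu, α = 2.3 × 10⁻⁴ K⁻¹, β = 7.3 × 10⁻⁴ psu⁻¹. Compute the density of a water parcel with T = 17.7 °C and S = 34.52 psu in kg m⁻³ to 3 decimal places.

T − T₀ = +0.0 K, S − S₀ = +1.85 psu.
Bracket = 1 − α·(+0.0) + β·(+1.85) = 1 + (1.3505 × 10⁻³) = 1.0013505.
ρ = 1026 × 1.0013505 = 1027.386 kg m⁻³.

1027.386 kg m⁻³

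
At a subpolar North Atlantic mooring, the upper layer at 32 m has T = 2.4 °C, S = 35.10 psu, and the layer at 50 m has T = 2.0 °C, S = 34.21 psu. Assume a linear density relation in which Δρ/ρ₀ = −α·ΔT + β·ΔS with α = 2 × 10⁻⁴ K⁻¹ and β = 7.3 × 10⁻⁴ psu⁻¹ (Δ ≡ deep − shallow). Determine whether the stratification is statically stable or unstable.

unstable

ΔT = 2.0 − 2.4 = -0.4 K and ΔS = 34.21 − 35.10 = -0.89 psu (deep − shallow).
−αΔT = 8.00 × 10⁻⁵; βΔS = -6.497 × 10⁻⁴; sum Δρ/ρ₀ = -5.697 × 10⁻⁴.
Δρ/ρ₀ < 0, so Δρ < 0: deeper water is lighter → statically unstable; the column would overturn.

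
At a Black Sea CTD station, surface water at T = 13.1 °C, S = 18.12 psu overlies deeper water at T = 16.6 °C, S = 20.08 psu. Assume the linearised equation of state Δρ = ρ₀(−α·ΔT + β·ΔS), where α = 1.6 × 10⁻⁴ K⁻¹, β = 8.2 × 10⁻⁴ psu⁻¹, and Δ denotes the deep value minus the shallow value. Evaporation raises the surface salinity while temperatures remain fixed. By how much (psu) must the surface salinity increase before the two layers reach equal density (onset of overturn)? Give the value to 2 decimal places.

1.28 psu

Neutral buoyancy requires −α(T_deep − T_surf) + β(S_deep − S_surf′) = 0.
S_surf′ = S_deep − (α/β)·ΔT = 20.08 − (1.6 × 10⁻⁴/8.2 × 10⁻⁴)·(+3.5) = 19.3971 psu.
Increase required: 19.3971 − 18.12 = 1.2771 psu.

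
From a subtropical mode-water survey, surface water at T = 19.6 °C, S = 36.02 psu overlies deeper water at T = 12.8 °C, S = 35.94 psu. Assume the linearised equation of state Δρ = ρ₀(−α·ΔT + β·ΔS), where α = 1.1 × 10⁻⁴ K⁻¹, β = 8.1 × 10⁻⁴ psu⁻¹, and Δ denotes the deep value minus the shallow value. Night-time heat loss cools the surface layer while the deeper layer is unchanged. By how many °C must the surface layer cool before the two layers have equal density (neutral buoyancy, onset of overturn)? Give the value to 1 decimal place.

Neutral buoyancy requires Δρ = 0, i.e. −α(T_deep − T_surf′) + β(S_deep − S_surf) = 0.
T_surf′ = T_deep − (β/α)·ΔS = 12.8 − (8.1 × 10⁻⁴/1.1 × 10⁻⁴)·(-0.08) = 13.389 °C.
Cooling required: 19.6 − (13.389) = 6.211 °C.

6.2 °C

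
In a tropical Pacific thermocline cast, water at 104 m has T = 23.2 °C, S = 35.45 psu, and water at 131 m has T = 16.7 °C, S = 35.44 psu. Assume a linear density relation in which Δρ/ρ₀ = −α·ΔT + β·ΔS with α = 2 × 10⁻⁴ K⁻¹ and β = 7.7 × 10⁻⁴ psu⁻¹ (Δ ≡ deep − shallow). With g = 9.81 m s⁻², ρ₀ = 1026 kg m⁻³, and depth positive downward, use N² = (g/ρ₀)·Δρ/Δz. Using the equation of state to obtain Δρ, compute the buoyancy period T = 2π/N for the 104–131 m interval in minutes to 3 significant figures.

ΔT = -6.5 K, ΔS = -0.01 psu (deep − shallow).
Δρ/ρ₀ = −αΔT + βΔS = 1.30 × 10⁻³ − 7.70 × 10⁻⁶ = 1.2923 × 10⁻³, so Δρ ≈ 1.326 kg m⁻³.
N² = (g/ρ₀)·Δρ/Δz = g·(Δρ/ρ₀)/Δz = 9.81 × 1.2923 × 10⁻³ / 27 = 4.6954 × 10⁻⁴ s⁻².
N = √(4.6954 × 10⁻⁴) = 0.021669 rad s⁻¹ → T = 2π/N = 289.96 s = 4.8327 min ≈ 4.83 min.

4.83 min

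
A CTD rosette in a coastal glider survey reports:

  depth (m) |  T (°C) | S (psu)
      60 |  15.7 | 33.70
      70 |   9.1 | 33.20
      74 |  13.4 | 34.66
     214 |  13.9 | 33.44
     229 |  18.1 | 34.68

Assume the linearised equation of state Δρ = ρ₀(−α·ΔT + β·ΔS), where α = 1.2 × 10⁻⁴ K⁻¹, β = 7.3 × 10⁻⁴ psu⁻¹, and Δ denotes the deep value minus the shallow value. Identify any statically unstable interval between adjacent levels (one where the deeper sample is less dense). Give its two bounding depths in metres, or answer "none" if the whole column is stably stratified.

74–214 m

Evaluate Δρ/ρ₀ = −αΔT + βΔS across each adjacent pair:
  60–70 m: −αΔT+βΔS = −(1.2 × 10⁻⁴)(-6.6)+(7.3 × 10⁻⁴)(-0.50) = 4.3 × 10⁻⁴ → stable
  70–74 m: −αΔT+βΔS = −(1.2 × 10⁻⁴)(+4.3)+(7.3 × 10⁻⁴)(+1.46) = 5.5 × 10⁻⁴ → stable
  74–214 m: −αΔT+βΔS = −(1.2 × 10⁻⁴)(+0.5)+(7.3 × 10⁻⁴)(-1.22) = -9.5 × 10⁻⁴ → UNSTABLE
  214–229 m: −αΔT+βΔS = −(1.2 × 10⁻⁴)(+4.2)+(7.3 × 10⁻⁴)(+1.24) = 4.0 × 10⁻⁴ → stable
The 74–214 m interval has Δρ < 0: lighter water underlies denser water.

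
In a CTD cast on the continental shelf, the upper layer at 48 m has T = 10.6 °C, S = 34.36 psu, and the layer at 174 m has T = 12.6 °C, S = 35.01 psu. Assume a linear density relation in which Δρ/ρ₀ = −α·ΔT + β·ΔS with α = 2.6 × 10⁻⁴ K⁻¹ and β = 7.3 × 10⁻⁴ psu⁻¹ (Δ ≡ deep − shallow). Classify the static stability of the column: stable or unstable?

unstable

ΔT = 12.6 − 10.6 = +2.0 K and ΔS = 35.01 − 34.36 = +0.65 psu (deep − shallow).
−αΔT = -5.20 × 10⁻⁴; βΔS = 4.745 × 10⁻⁴; sum Δρ/ρ₀ = -4.55 × 10⁻⁵.
Δρ/ρ₀ < 0, so Δρ < 0: deeper water is lighter → statically unstable; the column would overturn.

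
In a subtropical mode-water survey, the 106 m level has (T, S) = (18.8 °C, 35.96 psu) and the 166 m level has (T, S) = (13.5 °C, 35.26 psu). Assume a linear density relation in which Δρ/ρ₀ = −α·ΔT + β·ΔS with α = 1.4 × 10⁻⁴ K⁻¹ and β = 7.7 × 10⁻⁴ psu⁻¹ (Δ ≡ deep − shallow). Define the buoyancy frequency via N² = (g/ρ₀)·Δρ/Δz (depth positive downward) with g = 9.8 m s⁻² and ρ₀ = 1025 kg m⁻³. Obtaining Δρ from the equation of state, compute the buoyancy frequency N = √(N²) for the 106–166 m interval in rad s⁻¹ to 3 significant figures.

ΔT = -5.3 K, ΔS = -0.70 psu (deep − shallow).
Δρ/ρ₀ = −αΔT + βΔS = 7.42 × 10⁻⁴ − 5.39 × 10⁻⁴ = 2.03 × 10⁻⁴, so Δρ ≈ 0.2081 kg m⁻³.
N² = (g/ρ₀)·Δρ/Δz = g·(Δρ/ρ₀)/Δz = 9.8 × 2.03 × 10⁻⁴ / 60 = 3.3157 × 10⁻⁵ s⁻².
N = √(3.3157 × 10⁻⁵) = 5.7582 × 10⁻³ rad s⁻¹ ≈ 5.76 × 10⁻³ rad s⁻¹.

5.76 × 10⁻³ rad s⁻¹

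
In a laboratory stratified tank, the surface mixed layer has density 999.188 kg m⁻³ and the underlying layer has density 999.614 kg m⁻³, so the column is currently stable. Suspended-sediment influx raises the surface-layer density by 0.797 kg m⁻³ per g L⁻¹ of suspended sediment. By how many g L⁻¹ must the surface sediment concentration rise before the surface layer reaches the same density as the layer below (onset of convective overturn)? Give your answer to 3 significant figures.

Density deficit of the surface layer: 999.614 − 999.188 = 0.426 kg m⁻³.
Required change = 0.426 / 0.797 = 0.535 g L⁻¹.

0.535 g L⁻¹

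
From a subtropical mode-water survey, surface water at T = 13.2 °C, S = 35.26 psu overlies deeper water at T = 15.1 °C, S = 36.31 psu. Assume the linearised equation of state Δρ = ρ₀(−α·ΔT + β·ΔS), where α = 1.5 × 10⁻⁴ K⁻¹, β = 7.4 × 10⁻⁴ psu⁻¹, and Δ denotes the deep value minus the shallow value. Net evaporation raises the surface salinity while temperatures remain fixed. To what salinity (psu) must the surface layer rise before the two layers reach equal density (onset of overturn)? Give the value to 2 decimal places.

Neutral buoyancy requires −α(T_deep − T_surf) + β(S_deep − S_surf′) = 0.
S_surf′ = S_deep − (α/β)·ΔT = 36.31 − (1.5 × 10⁻⁴/7.4 × 10⁻⁴)·(+1.9) = 35.9249 psu.
Increase required: 35.9249 − 35.26 = 0.6649 psu.

35.92 psu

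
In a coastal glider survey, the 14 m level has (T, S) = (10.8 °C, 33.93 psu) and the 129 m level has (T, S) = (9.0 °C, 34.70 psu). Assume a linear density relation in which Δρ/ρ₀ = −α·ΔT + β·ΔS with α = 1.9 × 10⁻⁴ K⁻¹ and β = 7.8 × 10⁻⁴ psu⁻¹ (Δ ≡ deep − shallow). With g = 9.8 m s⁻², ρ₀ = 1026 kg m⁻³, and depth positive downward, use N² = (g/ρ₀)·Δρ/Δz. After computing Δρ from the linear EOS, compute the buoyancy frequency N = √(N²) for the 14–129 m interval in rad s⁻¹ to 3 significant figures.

8.96 × 10⁻³ rad s⁻¹

ΔT = -1.8 K, ΔS = +0.77 psu (deep − shallow).
Δρ/ρ₀ = −αΔT + βΔS = 3.42 × 10⁻⁴ + 6.006 × 10⁻⁴ = 9.426 × 10⁻⁴, so Δρ ≈ 0.9671 kg m⁻³.
N² = (g/ρ₀)·Δρ/Δz = g·(Δρ/ρ₀)/Δz = 9.8 × 9.426 × 10⁻⁴ / 115 = 8.0326 × 10⁻⁵ s⁻².
N = √(8.0326 × 10⁻⁵) = 8.9625 × 10⁻³ rad s⁻¹ ≈ 8.96 × 10⁻³ rad s⁻¹.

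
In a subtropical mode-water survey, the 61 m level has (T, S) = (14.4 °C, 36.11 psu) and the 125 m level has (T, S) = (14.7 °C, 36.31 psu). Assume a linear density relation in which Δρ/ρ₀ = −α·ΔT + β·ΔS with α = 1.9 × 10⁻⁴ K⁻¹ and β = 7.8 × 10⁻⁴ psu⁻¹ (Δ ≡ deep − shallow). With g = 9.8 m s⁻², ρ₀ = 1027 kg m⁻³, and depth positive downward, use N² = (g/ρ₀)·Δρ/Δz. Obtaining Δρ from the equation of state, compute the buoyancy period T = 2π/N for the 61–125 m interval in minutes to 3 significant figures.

26.9 min

ΔT = +0.3 K, ΔS = +0.20 psu (deep − shallow).
Δρ/ρ₀ = −αΔT + βΔS = -5.70 × 10⁻⁵ + 1.56 × 10⁻⁴ = 9.90 × 10⁻⁵, so Δρ ≈ 0.1017 kg m⁻³.
N² = (g/ρ₀)·Δρ/Δz = g·(Δρ/ρ₀)/Δz = 9.8 × 9.90 × 10⁻⁵ / 64 = 1.5159 × 10⁻⁵ s⁻².
N = √(1.5159 × 10⁻⁵) = 3.8935 × 10⁻³ rad s⁻¹ → T = 2π/N = 1.6138 × 10³ s = 26.897 min ≈ 26.9 min.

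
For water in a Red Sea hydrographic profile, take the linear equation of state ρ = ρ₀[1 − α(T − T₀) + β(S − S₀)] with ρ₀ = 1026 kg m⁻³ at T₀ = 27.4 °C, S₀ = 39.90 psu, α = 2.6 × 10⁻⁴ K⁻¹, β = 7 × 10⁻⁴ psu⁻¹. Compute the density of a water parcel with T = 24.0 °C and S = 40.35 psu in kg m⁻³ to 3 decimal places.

T − T₀ = -3.4 K, S − S₀ = +0.45 psu.
Bracket = 1 − α·(-3.4) + β·(+0.45) = 1 + (1.199 × 10⁻³) = 1.0011990.
ρ = 1026 × 1.0011990 = 1027.230 kg m⁻³.

1027.230 kg m⁻³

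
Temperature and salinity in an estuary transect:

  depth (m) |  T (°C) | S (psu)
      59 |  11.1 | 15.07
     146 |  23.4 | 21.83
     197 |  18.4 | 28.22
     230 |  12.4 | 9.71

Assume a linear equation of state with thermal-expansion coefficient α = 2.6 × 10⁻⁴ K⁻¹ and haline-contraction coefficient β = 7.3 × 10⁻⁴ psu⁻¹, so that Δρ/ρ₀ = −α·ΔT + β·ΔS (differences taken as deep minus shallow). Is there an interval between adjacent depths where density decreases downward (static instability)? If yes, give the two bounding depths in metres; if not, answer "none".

197–230 m

Evaluate Δρ/ρ₀ = −αΔT + βΔS across each adjacent pair:
  59–146 m: −αΔT+βΔS = −(2.6 × 10⁻⁴)(+12.3)+(7.3 × 10⁻⁴)(+6.76) = 1.7 × 10⁻³ → stable
  146–197 m: −αΔT+βΔS = −(2.6 × 10⁻⁴)(-5.0)+(7.3 × 10⁻⁴)(+6.39) = 6.0 × 10⁻³ → stable
  197–230 m: −αΔT+βΔS = −(2.6 × 10⁻⁴)(-6.0)+(7.3 × 10⁻⁴)(-18.51) = -0.012 → UNSTABLE
The 197–230 m interval has Δρ < 0: lighter water underlies denser water.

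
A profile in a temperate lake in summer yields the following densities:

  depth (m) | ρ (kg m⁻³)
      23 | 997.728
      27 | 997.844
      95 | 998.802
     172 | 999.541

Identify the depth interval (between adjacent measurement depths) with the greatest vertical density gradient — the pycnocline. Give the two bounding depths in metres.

Compute the density gradient over each adjacent pair:
  23–27 m: Δρ/Δz = 0.116/4 = 0.029 kg m⁻⁴
  27–95 m: Δρ/Δz = 0.958/68 = 0.014 kg m⁻⁴
  95–172 m: Δρ/Δz = 0.739/77 = 9.6 × 10⁻³ kg m⁻⁴
The largest gradient is in the 23–27 m interval — the pycnocline.

23–27 m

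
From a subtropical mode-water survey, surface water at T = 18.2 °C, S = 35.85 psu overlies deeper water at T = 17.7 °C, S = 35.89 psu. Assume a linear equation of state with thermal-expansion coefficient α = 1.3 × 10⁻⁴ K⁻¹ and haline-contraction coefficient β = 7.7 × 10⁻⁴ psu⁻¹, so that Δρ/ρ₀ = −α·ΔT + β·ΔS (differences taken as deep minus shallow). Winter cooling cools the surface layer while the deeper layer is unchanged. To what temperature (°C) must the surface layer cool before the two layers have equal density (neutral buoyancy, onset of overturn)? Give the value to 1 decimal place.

17.5 °C

Neutral buoyancy requires Δρ = 0, i.e. −α(T_deep − T_surf′) + β(S_deep − S_surf) = 0.
T_surf′ = T_deep − (β/α)·ΔS = 17.7 − (7.7 × 10⁻⁴/1.3 × 10⁻⁴)·(+0.04) = 17.463 °C.
Cooling required: 18.2 − (17.463) = 0.737 °C.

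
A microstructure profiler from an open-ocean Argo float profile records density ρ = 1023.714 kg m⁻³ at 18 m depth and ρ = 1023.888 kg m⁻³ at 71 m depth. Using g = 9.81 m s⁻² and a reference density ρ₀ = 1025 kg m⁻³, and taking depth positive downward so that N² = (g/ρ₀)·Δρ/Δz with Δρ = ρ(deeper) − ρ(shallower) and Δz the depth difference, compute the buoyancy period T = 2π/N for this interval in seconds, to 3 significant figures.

Δρ = 1023.888 − 1023.714 = 0.174 kg m⁻³ over Δz = 71 − 18 = 53 m.
N² = (9.81/1025) × (0.174/53) = 3.1421 × 10⁻⁵ s⁻².
N = √(3.1421 × 10⁻⁵) = 5.6054 × 10⁻³ rad s⁻¹, so T = 2π/N = 1.1209 × 10³ s ≈ 1.12 × 10³ s.
Since Δρ > 0 the layer is stably stratified.

1.12 × 10³ s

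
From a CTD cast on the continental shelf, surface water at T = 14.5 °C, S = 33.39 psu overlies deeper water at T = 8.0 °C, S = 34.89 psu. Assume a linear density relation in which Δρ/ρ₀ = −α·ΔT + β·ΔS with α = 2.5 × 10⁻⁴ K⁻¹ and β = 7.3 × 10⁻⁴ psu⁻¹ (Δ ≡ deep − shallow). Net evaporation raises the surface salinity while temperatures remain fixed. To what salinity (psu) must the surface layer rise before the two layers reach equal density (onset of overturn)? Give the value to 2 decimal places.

37.12 psu

Neutral buoyancy requires −α(T_deep − T_surf) + β(S_deep − S_surf′) = 0.
S_surf′ = S_deep − (α/β)·ΔT = 34.89 − (2.5 × 10⁻⁴/7.3 × 10⁻⁴)·(-6.5) = 37.1160 psu.
Increase required: 37.1160 − 33.39 = 3.7260 psu.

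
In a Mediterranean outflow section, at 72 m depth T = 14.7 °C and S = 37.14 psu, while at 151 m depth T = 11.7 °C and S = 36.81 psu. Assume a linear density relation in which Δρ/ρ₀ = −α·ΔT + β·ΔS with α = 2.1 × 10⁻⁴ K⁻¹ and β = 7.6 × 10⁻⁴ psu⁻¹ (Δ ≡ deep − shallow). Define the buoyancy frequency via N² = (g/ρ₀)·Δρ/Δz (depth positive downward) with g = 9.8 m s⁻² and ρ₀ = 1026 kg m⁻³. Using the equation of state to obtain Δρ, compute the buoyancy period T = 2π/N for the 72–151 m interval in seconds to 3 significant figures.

ΔT = -3.0 K, ΔS = -0.33 psu (deep − shallow).
Δρ/ρ₀ = −αΔT + βΔS = 6.30 × 10⁻⁴ − 2.508 × 10⁻⁴ = 3.792 × 10⁻⁴, so Δρ ≈ 0.3891 kg m⁻³.
N² = (g/ρ₀)·Δρ/Δz = g·(Δρ/ρ₀)/Δz = 9.8 × 3.792 × 10⁻⁴ / 79 = 4.7040 × 10⁻⁵ s⁻².
N = √(4.7040 × 10⁻⁵) = 6.8586 × 10⁻³ rad s⁻¹ → T = 2π/N = 916.10 s ≈ 916 s.

916 s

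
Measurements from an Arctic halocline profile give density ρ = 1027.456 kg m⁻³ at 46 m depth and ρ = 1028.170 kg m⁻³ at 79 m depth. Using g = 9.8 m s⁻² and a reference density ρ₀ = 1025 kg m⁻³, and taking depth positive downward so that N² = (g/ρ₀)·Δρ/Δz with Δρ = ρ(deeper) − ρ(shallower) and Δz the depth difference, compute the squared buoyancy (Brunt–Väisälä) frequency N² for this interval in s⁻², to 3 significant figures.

Δρ = 1028.170 − 1027.456 = 0.714 kg m⁻³ over Δz = 79 − 46 = 33 m.
N² = (9.8/1025) × (0.714/33) = 2.0686 × 10⁻⁴ s⁻² ≈ 2.07 × 10⁻⁴ s⁻².

2.07 × 10⁻⁴ s⁻²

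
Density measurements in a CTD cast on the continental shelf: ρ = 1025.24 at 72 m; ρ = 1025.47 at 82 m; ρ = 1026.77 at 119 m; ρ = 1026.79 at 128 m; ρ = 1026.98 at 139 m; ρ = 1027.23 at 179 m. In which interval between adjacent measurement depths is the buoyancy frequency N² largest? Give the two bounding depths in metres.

82–119 m

Compute the density gradient over each adjacent pair:
  72–82 m: Δρ/Δz = 0.23/10 = 0.023 kg m⁻⁴
  82–119 m: Δρ/Δz = 1.30/37 = 0.035 kg m⁻⁴
  119–128 m: Δρ/Δz = 0.02/9 = 2.2 × 10⁻³ kg m⁻⁴
  128–139 m: Δρ/Δz = 0.19/11 = 0.017 kg m⁻⁴
  139–179 m: Δρ/Δz = 0.25/40 = 6.3 × 10⁻³ kg m⁻⁴
The largest gradient is in the 82–119 m interval — the pycnocline.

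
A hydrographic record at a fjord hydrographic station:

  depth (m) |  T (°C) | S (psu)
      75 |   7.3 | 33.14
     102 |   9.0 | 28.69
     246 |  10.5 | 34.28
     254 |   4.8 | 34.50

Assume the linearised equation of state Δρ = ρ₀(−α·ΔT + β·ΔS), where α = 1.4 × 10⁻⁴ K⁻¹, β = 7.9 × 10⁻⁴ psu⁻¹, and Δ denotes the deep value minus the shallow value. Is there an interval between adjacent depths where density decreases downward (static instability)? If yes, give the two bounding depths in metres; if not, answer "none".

Evaluate Δρ/ρ₀ = −αΔT + βΔS across each adjacent pair:
  75–102 m: −αΔT+βΔS = −(1.4 × 10⁻⁴)(+1.7)+(7.9 × 10⁻⁴)(-4.45) = -3.8 × 10⁻³ → UNSTABLE
  102–246 m: −αΔT+βΔS = −(1.4 × 10⁻⁴)(+1.5)+(7.9 × 10⁻⁴)(+5.59) = 4.2 × 10⁻³ → stable
  246–254 m: −αΔT+βΔS = −(1.4 × 10⁻⁴)(-5.7)+(7.9 × 10⁻⁴)(+0.22) = 9.7 × 10⁻⁴ → stable
The 75–102 m interval has Δρ < 0: lighter water underlies denser water.

75–102 m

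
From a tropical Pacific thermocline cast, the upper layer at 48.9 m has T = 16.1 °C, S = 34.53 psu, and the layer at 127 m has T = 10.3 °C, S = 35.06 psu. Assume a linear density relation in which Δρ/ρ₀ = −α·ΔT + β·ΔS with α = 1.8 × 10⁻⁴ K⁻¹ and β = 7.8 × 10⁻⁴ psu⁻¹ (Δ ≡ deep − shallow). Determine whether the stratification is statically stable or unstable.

ΔT = 10.3 − 16.1 = -5.8 K and ΔS = 35.06 − 34.53 = +0.53 psu (deep − shallow).
−αΔT = 1.044 × 10⁻³; βΔS = 4.134 × 10⁻⁴; sum Δρ/ρ₀ = 1.4574 × 10⁻³.
Δρ/ρ₀ > 0, so Δρ > 0: deeper water is denser → statically stable.

stable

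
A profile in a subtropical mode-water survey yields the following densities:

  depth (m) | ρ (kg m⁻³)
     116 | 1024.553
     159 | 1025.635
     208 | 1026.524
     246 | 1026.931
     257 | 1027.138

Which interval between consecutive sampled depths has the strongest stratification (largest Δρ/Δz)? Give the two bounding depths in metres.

Compute the density gradient over each adjacent pair:
  116–159 m: Δρ/Δz = 1.082/43 = 0.025 kg m⁻⁴
  159–208 m: Δρ/Δz = 0.889/49 = 0.018 kg m⁻⁴
  208–246 m: Δρ/Δz = 0.407/38 = 0.011 kg m⁻⁴
  246–257 m: Δρ/Δz = 0.207/11 = 0.019 kg m⁻⁴
The largest gradient is in the 116–159 m interval — the pycnocline.

116–159 m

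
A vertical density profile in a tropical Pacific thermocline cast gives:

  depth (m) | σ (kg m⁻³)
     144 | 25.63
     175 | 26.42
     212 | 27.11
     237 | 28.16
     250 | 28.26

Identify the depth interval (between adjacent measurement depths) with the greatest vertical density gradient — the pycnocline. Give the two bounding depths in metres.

Compute the density gradient over each adjacent pair:
  144–175 m: Δρ/Δz = 0.79/31 = 0.025 kg m⁻⁴
  175–212 m: Δρ/Δz = 0.69/37 = 0.019 kg m⁻⁴
  212–237 m: Δρ/Δz = 1.05/25 = 0.042 kg m⁻⁴
  237–250 m: Δρ/Δz = 0.10/13 = 7.7 × 10⁻³ kg m⁻⁴
The largest gradient is in the 212–237 m interval — the pycnocline.

212–237 m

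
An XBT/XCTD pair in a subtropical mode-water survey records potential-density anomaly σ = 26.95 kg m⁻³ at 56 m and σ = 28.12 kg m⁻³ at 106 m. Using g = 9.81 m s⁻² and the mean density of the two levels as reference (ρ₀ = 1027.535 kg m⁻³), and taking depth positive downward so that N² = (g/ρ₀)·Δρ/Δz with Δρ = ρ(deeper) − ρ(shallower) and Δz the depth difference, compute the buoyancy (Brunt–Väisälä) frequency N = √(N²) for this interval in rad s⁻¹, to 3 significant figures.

Δρ = 1028.12 − 1026.95 = 1.17 kg m⁻³ over Δz = 106 − 56 = 50 m.
N² = (9.81/1027.535) × (1.17/50) = 2.2340 × 10⁻⁴ s⁻².
N = √(2.2340 × 10⁻⁴) = 0.014947 rad s⁻¹ ≈ 0.0149 rad s⁻¹.

0.0149 rad s⁻¹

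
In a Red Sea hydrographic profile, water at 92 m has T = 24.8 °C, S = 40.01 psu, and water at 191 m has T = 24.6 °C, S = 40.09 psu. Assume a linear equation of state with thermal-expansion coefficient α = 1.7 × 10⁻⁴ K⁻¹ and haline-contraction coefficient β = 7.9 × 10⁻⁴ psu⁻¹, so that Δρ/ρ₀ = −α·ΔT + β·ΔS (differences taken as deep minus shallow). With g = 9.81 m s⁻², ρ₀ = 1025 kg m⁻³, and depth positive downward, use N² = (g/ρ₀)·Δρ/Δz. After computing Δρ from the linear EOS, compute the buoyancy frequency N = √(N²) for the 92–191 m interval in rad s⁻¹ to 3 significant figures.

ΔT = -0.2 K, ΔS = +0.08 psu (deep − shallow).
Δρ/ρ₀ = −αΔT + βΔS = 3.40 × 10⁻⁵ + 6.32 × 10⁻⁵ = 9.72 × 10⁻⁵, so Δρ ≈ 0.09963 kg m⁻³.
N² = (g/ρ₀)·Δρ/Δz = g·(Δρ/ρ₀)/Δz = 9.81 × 9.72 × 10⁻⁵ / 99 = 9.6316 × 10⁻⁶ s⁻².
N = √(9.6316 × 10⁻⁶) = 3.1035 × 10⁻³ rad s⁻¹ ≈ 3.10 × 10⁻³ rad s⁻¹.

3.10 × 10⁻³ rad s⁻¹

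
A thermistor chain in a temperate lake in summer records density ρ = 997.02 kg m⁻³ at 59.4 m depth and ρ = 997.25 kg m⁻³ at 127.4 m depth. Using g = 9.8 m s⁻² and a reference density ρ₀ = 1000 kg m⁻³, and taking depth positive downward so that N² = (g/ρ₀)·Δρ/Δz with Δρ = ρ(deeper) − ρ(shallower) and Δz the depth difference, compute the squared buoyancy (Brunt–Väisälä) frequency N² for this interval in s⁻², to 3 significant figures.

Δρ = 997.25 − 997.02 = 0.23 kg m⁻³ over Δz = 127.4 − 59.4 = 68 m.
N² = (9.8/1000) × (0.23/68) = 3.3147 × 10⁻⁵ s⁻² ≈ 3.31 × 10⁻⁵ s⁻².

3.31 × 10⁻⁵ s⁻²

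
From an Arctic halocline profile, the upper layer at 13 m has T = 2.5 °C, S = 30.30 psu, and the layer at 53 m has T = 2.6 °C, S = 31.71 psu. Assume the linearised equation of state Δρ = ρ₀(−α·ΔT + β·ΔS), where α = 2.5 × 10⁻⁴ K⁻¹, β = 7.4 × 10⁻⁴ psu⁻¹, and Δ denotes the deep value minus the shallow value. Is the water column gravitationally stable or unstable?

stable

ΔT = 2.6 − 2.5 = +0.1 K and ΔS = 31.71 − 30.30 = +1.41 psu (deep − shallow).
−αΔT = -2.50 × 10⁻⁵; βΔS = 1.0434 × 10⁻³; sum Δρ/ρ₀ = 1.0184 × 10⁻³.
Δρ/ρ₀ > 0, so Δρ > 0: deeper water is denser → statically stable.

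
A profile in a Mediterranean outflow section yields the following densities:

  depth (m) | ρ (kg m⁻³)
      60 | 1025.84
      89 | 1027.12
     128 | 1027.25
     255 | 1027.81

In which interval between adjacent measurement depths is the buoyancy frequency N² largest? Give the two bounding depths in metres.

Compute the density gradient over each adjacent pair:
  60–89 m: Δρ/Δz = 1.28/29 = 0.044 kg m⁻⁴
  89–128 m: Δρ/Δz = 0.13/39 = 3.3 × 10⁻³ kg m⁻⁴
  128–255 m: Δρ/Δz = 0.56/127 = 4.4 × 10⁻³ kg m⁻⁴
The largest gradient is in the 60–89 m interval — the pycnocline.

60–89 m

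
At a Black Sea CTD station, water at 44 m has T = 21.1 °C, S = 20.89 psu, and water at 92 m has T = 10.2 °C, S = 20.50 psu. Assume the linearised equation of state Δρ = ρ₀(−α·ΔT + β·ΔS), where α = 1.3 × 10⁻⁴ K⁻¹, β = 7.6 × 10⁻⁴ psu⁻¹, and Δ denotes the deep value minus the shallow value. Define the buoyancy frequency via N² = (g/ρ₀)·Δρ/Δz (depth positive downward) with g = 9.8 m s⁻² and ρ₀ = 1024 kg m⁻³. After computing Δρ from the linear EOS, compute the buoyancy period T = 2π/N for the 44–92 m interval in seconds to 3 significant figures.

ΔT = -10.9 K, ΔS = -0.39 psu (deep − shallow).
Δρ/ρ₀ = −αΔT + βΔS = 1.417 × 10⁻³ − 2.964 × 10⁻⁴ = 1.1206 × 10⁻³, so Δρ ≈ 1.147 kg m⁻³.
N² = (g/ρ₀)·Δρ/Δz = g·(Δρ/ρ₀)/Δz = 9.8 × 1.1206 × 10⁻³ / 48 = 2.2879 × 10⁻⁴ s⁻².
N = √(2.2879 × 10⁻⁴) = 0.015126 rad s⁻¹ → T = 2π/N = 415.39 s ≈ 415 s.

415 s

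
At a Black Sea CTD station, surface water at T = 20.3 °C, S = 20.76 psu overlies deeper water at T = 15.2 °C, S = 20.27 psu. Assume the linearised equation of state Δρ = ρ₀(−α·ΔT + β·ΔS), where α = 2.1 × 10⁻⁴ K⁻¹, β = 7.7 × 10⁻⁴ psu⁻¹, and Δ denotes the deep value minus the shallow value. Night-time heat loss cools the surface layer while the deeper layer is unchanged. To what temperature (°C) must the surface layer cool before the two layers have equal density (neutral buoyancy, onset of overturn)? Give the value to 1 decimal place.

Neutral buoyancy requires Δρ = 0, i.e. −α(T_deep − T_surf′) + β(S_deep − S_surf) = 0.
T_surf′ = T_deep − (β/α)·ΔS = 15.2 − (7.7 × 10⁻⁴/2.1 × 10⁻⁴)·(-0.49) = 16.997 °C.
Cooling required: 20.3 − (16.997) = 3.303 °C.

17.0 °C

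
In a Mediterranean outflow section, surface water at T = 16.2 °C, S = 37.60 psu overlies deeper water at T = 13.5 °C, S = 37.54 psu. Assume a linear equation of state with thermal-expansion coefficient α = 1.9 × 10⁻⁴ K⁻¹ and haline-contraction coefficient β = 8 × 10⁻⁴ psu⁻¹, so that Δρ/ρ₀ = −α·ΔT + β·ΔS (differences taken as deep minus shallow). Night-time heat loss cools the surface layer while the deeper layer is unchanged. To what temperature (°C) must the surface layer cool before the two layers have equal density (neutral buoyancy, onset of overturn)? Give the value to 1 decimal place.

Neutral buoyancy requires Δρ = 0, i.e. −α(T_deep − T_surf′) + β(S_deep − S_surf) = 0.
T_surf′ = T_deep − (β/α)·ΔS = 13.5 − (8 × 10⁻⁴/1.9 × 10⁻⁴)·(-0.06) = 13.753 °C.
Cooling required: 16.2 − (13.753) = 2.447 °C.

13.8 °C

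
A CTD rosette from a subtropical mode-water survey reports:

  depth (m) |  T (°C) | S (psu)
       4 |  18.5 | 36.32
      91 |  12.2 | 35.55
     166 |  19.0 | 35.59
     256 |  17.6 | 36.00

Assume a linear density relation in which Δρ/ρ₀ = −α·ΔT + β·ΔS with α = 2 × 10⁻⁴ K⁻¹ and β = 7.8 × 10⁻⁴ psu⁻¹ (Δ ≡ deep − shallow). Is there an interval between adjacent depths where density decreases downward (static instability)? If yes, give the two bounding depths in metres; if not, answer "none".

Evaluate Δρ/ρ₀ = −αΔT + βΔS across each adjacent pair:
  4–91 m: −αΔT+βΔS = −(2 × 10⁻⁴)(-6.3)+(7.8 × 10⁻⁴)(-0.77) = 6.6 × 10⁻⁴ → stable
  91–166 m: −αΔT+βΔS = −(2 × 10⁻⁴)(+6.8)+(7.8 × 10⁻⁴)(+0.04) = -1.3 × 10⁻³ → UNSTABLE
  166–256 m: −αΔT+βΔS = −(2 × 10⁻⁴)(-1.4)+(7.8 × 10⁻⁴)(+0.41) = 6.0 × 10⁻⁴ → stable
The 91–166 m interval has Δρ < 0: lighter water underlies denser water.

91–166 m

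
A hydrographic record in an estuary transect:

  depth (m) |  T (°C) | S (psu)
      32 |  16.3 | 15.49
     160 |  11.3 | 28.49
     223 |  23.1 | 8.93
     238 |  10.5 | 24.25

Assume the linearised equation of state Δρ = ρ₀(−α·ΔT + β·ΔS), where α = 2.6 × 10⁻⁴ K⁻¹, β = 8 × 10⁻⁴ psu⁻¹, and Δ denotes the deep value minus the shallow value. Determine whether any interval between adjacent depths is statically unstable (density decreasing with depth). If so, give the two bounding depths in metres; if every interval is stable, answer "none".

160–223 m

Evaluate Δρ/ρ₀ = −αΔT + βΔS across each adjacent pair:
  32–160 m: −αΔT+βΔS = −(2.6 × 10⁻⁴)(-5.0)+(8 × 10⁻⁴)(+13.00) = 0.012 → stable
  160–223 m: −αΔT+βΔS = −(2.6 × 10⁻⁴)(+11.8)+(8 × 10⁻⁴)(-19.56) = -0.019 → UNSTABLE
  223–238 m: −αΔT+βΔS = −(2.6 × 10⁻⁴)(-12.6)+(8 × 10⁻⁴)(+15.32) = 0.016 → stable
The 160–223 m interval has Δρ < 0: lighter water underlies denser water.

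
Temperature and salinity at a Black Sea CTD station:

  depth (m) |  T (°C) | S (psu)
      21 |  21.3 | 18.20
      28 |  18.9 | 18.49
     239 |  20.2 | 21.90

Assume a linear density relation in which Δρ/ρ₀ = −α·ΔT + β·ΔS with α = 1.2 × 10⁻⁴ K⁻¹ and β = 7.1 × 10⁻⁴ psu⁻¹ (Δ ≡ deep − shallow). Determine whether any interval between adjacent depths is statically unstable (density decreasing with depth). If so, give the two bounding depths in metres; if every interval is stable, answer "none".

none

Evaluate Δρ/ρ₀ = −αΔT + βΔS across each adjacent pair:
  21–28 m: −αΔT+βΔS = −(1.2 × 10⁻⁴)(-2.4)+(7.1 × 10⁻⁴)(+0.29) = 4.9 × 10⁻⁴ → stable
  28–239 m: −αΔT+βΔS = −(1.2 × 10⁻⁴)(+1.3)+(7.1 × 10⁻⁴)(+3.41) = 2.3 × 10⁻³ → stable
Every interval has Δρ > 0: the column is stably stratified throughout.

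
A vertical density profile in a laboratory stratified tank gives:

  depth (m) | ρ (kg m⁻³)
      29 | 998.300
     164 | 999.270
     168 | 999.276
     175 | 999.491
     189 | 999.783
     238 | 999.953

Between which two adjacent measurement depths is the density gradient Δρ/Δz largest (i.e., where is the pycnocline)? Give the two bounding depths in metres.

Compute the density gradient over each adjacent pair:
  29–164 m: Δρ/Δz = 0.970/135 = 7.2 × 10⁻³ kg m⁻⁴
  164–168 m: Δρ/Δz = 0.006/4 = 1.5 × 10⁻³ kg m⁻⁴
  168–175 m: Δρ/Δz = 0.215/7 = 0.031 kg m⁻⁴
  175–189 m: Δρ/Δz = 0.292/14 = 0.021 kg m⁻⁴
  189–238 m: Δρ/Δz = 0.170/49 = 3.5 × 10⁻³ kg m⁻⁴
The largest gradient is in the 168–175 m interval — the pycnocline.

168–175 m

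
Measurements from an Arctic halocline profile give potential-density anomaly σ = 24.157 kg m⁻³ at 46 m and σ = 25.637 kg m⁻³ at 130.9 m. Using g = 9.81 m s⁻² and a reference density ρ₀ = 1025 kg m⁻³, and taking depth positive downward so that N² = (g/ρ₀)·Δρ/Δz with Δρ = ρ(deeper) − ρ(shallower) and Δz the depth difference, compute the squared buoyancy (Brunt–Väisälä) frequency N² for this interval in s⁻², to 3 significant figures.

Δρ = 1025.637 − 1024.157 = 1.480 kg m⁻³ over Δz = 130.9 − 46 = 84.9 m.
N² = (9.81/1025) × (1.480/84.9) = 1.6684 × 10⁻⁴ s⁻² ≈ 1.67 × 10⁻⁴ s⁻².

1.67 × 10⁻⁴ s⁻²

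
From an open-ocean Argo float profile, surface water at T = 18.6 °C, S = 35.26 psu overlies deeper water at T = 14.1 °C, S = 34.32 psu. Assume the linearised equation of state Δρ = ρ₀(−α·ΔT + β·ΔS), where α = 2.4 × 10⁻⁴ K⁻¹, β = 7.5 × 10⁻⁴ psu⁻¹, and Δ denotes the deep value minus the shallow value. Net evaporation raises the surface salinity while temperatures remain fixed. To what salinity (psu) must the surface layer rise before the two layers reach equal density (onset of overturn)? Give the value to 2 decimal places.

35.76 psu

Neutral buoyancy requires −α(T_deep − T_surf) + β(S_deep − S_surf′) = 0.
S_surf′ = S_deep − (α/β)·ΔT = 34.32 − (2.4 × 10⁻⁴/7.5 × 10⁻⁴)·(-4.5) = 35.7600 psu.
Increase required: 35.7600 − 35.26 = 0.5000 psu.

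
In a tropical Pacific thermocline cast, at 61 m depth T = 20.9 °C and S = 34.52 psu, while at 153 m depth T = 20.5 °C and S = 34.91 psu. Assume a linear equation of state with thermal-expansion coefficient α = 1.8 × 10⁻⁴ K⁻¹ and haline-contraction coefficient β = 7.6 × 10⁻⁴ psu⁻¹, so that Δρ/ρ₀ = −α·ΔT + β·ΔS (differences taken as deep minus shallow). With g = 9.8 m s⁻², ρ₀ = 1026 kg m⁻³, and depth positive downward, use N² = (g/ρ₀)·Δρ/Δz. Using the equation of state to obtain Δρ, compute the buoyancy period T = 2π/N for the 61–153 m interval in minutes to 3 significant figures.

ΔT = -0.4 K, ΔS = +0.39 psu (deep − shallow).
Δρ/ρ₀ = −αΔT + βΔS = 7.20 × 10⁻⁵ + 2.964 × 10⁻⁴ = 3.684 × 10⁻⁴, so Δρ ≈ 0.3780 kg m⁻³.
N² = (g/ρ₀)·Δρ/Δz = g·(Δρ/ρ₀)/Δz = 9.8 × 3.684 × 10⁻⁴ / 92 = 3.9243 × 10⁻⁵ s⁻².
N = √(3.9243 × 10⁻⁵) = 6.2644 × 10⁻³ rad s⁻¹ → T = 2π/N = 1.0030 × 10³ s = 16.717 min ≈ 16.7 min.

16.7 min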